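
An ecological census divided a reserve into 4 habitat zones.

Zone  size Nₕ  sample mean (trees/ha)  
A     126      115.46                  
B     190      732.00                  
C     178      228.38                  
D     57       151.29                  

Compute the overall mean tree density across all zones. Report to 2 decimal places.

N = 551; weights Wₕ = Nₕ/N = (0.2287, 0.3448, 0.3230, 0.1034).
x̄_st = Σ Wₕ·x̄ₕ = 0.2287·115.46 + 0.3448·732.00 + 0.3230·228.38 + 0.1034·151.29 ≈ 368.2452...
→ 368.25.

368.25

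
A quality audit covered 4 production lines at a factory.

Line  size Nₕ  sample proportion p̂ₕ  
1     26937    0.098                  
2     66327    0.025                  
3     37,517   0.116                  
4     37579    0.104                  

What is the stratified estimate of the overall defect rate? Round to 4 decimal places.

Wₕ = Nₕ/N with N = 168360: 0.1600, 0.3940, 0.2228, 0.2232.
p̂_st = 0.1600·0.098 + 0.3940·0.025 + 0.2228·0.116 + 0.2232·0.104 ≈ 0.074591... → 0.0746.

0.0746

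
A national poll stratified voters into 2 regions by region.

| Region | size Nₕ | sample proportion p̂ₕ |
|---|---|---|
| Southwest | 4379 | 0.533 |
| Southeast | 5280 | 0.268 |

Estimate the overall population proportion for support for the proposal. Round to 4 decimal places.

0.3881

N = 4379 + 5280 = 9659.
Overall proportion = Σ (Nₕ/N)·p̂ₕ.
Σ Nₕp̂ₕ = 2334.007 + 1415.04 = 3749.047.
3749.047 / 9659 = 0.388140... → 0.3881.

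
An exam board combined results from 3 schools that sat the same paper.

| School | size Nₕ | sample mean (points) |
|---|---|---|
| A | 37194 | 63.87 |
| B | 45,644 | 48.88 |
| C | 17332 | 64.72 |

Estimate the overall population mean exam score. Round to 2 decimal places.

57.19

N = 100170; weights Wₕ = Nₕ/N = (0.3713, 0.4557, 0.1730).
x̄_st = Σ Wₕ·x̄ₕ = 0.3713·63.87 + 0.4557·48.88 + 0.1730·64.72 ≈ 57.1866...
→ 57.19.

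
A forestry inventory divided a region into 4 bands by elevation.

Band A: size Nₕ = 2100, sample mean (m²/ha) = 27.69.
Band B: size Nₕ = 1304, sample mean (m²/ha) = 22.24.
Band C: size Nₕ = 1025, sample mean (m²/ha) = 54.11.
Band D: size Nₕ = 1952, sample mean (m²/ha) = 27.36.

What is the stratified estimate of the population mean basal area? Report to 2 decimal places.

30.72

N = 2100 + 1304 + 1025 + 1952 = 6381.
Weight each subgroup mean by Nₕ/N and sum.
Σ Nₕx̄ₕ = 2100·27.69 + 1304·22.24 + 1025·54.11 + 1952·27.36 = 58149 + 29000.96 + 55462.75 + 53406.72 = 196019.43.
Divide by N: 196019.43 / 6381 = 30.7192... → 30.72.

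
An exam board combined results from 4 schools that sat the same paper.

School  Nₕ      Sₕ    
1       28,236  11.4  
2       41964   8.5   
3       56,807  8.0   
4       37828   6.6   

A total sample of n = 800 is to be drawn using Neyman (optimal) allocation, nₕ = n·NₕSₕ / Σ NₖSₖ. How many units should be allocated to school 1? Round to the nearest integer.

Σ NₕSₕ = 28236·11.4 + 41964·8.5 + 56807·8.0 + 37828·6.6 = 1382705.2.
Share for 1: 321890.4/1382705.2 = 0.23280.
n_1 = 800 × 0.23280 = 186.238... → 186.

186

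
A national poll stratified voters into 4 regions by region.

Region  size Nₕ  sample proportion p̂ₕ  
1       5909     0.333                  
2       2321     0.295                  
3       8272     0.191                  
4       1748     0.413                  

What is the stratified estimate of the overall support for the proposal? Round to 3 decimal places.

0.271

N = 5909 + 2321 + 8272 + 1748 = 18250.
Overall proportion = Σ (Nₕ/N)·p̂ₕ.
Σ Nₕp̂ₕ = 1967.697 + 684.695 + 1579.952 + 721.924 = 4954.268.
4954.268 / 18250 = 0.27147... → 0.271.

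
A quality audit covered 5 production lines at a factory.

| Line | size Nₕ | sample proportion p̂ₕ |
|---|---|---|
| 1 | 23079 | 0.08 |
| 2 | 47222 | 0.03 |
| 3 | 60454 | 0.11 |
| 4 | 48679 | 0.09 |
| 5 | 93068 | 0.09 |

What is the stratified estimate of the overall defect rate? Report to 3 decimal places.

0.083

N = 23079 + 47222 + 60454 + 48679 + 93068 = 272502.
Overall proportion = Σ (Nₕ/N)·p̂ₕ.
Σ Nₕp̂ₕ = 1846.32 + 1416.66 + 6649.94 + 4381.11 + 8376.12 = 22670.15.
22670.15 / 272502 = 0.08319... → 0.083.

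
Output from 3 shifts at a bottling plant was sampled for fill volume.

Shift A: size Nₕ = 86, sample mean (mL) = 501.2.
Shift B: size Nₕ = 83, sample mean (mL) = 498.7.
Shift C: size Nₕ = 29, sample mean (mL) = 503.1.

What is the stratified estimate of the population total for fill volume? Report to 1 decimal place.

99085.2

Population total = Σ Nₕ·x̄ₕ (each stratum's size times its mean).
86·501.2 + 83·498.7 + 29·503.1 = 43103.2 + 41392.1 + 14589.9 = 99085.2.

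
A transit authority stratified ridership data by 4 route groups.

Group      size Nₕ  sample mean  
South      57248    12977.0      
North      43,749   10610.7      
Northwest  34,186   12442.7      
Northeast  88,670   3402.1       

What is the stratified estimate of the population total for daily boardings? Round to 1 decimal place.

1934145159.5

Population total = Σ Nₕ·x̄ₕ (each stratum's size times its mean).
57248·12977.0 + 43749·10610.7 + 34186·12442.7 + 88670·3402.1 = 742907296 + 464207514.3 + 425366142.2 + 301664207 = 1934145159.5.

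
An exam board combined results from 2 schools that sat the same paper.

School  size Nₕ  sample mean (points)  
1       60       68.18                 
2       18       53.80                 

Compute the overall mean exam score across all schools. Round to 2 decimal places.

N = 60 + 18 = 78.
Overall mean = Σ (Nₕ/N)·x̄ₕ — weight by population share, not a simple average.
Σ Nₕx̄ₕ = 60·68.18 + 18·53.80 = 4090.8 + 968.4 = 5059.2.
Divide by N: 5059.2 / 78 = 64.8615... → 64.86.

64.86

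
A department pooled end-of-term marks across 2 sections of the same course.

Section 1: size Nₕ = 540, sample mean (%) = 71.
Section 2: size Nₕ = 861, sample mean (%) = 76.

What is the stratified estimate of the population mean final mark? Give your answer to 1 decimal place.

74.1

N = 1401; weights Wₕ = Nₕ/N = (0.3854, 0.6146).
x̄_st = Σ Wₕ·x̄ₕ = 0.3854·71 + 0.6146·76 ≈ 74.073...
→ 74.1.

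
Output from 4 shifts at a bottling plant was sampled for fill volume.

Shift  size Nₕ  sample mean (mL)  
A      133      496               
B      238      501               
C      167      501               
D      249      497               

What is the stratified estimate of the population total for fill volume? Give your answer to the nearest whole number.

392626

Population total = Σ Nₕ·x̄ₕ (each stratum's size times its mean).
133·496 + 238·501 + 167·501 + 249·497 = 65968 + 119238 + 83667 + 123753 = 392626.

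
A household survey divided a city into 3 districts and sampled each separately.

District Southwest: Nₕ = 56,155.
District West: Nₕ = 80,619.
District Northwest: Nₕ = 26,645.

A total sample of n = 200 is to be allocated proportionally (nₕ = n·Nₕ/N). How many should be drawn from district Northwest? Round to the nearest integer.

Share of district Northwest = 26645/163419 = 0.16305.
Allocate 200 × 0.16305 = 32.609... → 33.

33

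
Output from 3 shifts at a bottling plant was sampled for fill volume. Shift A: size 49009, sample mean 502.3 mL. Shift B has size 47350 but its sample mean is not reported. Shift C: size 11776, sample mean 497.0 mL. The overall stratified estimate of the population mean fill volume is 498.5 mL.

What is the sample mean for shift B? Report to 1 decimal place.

N = 49009 + 47350 + 11776 = 108135.
Overall total = μ·N = 498.5·108135 = 53905297.5.
Subtract the known strata: 49009·502.3 + 11776·497.0 = 30469892.7.
Remaining total for shift B: 53905297.5 − 30469892.7 = 23435404.8.
Divide by its size: 23435404.8 / 47350 = 494.940... → 494.9.

494.9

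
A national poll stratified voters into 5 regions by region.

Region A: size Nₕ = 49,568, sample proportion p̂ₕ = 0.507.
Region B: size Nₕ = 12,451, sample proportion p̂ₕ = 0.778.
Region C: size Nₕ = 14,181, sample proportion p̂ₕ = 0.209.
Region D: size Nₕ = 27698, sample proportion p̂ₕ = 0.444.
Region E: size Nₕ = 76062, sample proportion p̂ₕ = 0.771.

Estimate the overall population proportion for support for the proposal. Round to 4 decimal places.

N = 49568 + 12451 + 14181 + 27698 + 76062 = 179960.
Overall proportion = Σ (Nₕ/N)·p̂ₕ.
Σ Nₕp̂ₕ = 25130.976 + 9686.878 + 2963.829 + 12297.912 + 58643.802 = 108723.397.
108723.397 / 179960 = 0.604153... → 0.6042.

0.6042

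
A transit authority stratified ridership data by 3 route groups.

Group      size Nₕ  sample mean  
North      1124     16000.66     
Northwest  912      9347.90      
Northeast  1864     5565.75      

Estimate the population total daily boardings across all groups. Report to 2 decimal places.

36884584.64

North: 1124·16000.66 = 17984741.84
Northwest: 912·9347.90 = 8525284.8
Northeast: 1864·5565.75 = 10374558
τ̂ = Σ Nₕx̄ₕ = 36884584.64.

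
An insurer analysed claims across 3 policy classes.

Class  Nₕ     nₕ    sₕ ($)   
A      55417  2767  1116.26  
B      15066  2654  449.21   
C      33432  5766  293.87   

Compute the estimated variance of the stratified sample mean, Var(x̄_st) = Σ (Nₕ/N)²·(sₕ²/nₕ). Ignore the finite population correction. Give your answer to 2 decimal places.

N = 103915; Wₕ = Nₕ/N.
class A: (55417/103915)²·1116.26²/2767 = 128.07109
class B: (15066/103915)²·449.21²/2654 = 1.59822
class C: (33432/103915)²·293.87²/5766 = 1.55026
Sum = 131.21957 → 131.22.

131.22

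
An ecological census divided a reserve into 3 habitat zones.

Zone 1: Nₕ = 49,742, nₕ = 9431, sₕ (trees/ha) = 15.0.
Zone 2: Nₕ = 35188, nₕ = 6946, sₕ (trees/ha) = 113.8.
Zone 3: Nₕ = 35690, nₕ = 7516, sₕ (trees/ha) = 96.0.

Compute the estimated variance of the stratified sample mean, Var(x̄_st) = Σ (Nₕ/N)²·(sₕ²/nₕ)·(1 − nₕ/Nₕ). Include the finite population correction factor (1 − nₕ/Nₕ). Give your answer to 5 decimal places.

0.21538

N = 120620; Wₕ = Nₕ/N.
zone 1: (49742/120620)²·15.0²/9431·(1 − 9431/49742) = 0.00328801
zone 2: (35188/120620)²·113.8²/6946·(1 − 6946/35188) = 0.12735064
zone 3: (35690/120620)²·96.0²/7516·(1 − 7516/35690) = 0.08474461
Sum = 0.21538326 → 0.21538.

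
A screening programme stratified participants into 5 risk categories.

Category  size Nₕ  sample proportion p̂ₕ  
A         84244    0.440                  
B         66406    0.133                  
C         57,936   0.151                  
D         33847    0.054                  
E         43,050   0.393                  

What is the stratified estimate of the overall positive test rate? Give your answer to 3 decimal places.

N = 84244 + 66406 + 57936 + 33847 + 43050 = 285483.
Overall proportion = Σ (Nₕ/N)·p̂ₕ.
Σ Nₕp̂ₕ = 37067.36 + 8831.998 + 8748.336 + 1827.738 + 16918.65 = 73394.082.
73394.082 / 285483 = 0.25709... → 0.257.

0.257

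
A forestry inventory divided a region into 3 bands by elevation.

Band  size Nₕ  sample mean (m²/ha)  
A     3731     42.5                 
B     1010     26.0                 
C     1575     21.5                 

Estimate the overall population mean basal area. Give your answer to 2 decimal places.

N = 6316; weights Wₕ = Nₕ/N = (0.5907, 0.1599, 0.2494).
x̄_st = Σ Wₕ·x̄ₕ = 0.5907·42.5 + 0.1599·26.0 + 0.2494·21.5 ≈ 34.6248...
→ 34.62.

34.62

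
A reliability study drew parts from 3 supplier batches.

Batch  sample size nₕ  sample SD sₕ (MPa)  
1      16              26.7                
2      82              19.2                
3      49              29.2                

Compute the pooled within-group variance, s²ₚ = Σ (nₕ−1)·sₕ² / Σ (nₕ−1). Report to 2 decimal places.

565.83

Degrees of freedom: 15 + 81 + 48 = 144.
Σ(nₕ−1)sₕ² = 15·712.89 + 81·368.64 + 48·852.64 = 81479.91.
s²ₚ = 81479.91 / 144 = 565.8327... → 565.83.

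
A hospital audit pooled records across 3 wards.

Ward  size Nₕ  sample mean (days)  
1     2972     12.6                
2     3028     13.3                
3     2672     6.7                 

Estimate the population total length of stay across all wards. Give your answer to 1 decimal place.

Estimate total by summing Nₕ·x̄ₕ over strata.
2972·12.6 + 3028·13.3 + 2672·6.7 = 37447.2 + 40272.4 + 17902.4 = 95622.0.

95622.0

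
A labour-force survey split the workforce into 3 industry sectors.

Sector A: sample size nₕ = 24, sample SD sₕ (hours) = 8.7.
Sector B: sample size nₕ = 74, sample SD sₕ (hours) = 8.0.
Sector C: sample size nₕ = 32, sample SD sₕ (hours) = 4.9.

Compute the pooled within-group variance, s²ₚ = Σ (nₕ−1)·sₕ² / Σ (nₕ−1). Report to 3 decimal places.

56.356

A: (24−1)·8.7² = 23·75.69 = 1740.87
B: (74−1)·8.0² = 73·64 = 4672
C: (32−1)·4.9² = 31·24.01 = 744.31
Numerator = 7157.18; denominator = Σ(nₕ−1) = 127.
s²ₚ = 7157.18/127 = 56.35575... → 56.356.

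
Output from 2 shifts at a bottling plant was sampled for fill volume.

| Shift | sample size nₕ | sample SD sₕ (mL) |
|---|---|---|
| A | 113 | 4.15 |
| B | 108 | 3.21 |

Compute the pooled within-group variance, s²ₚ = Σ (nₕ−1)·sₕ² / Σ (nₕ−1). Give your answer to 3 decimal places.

Degrees of freedom: 112 + 107 = 219.
Σ(nₕ−1)sₕ² = 112·17.2225 + 107·10.3041 = 3031.4587.
s²ₚ = 3031.4587 / 219 = 13.84228... → 13.842.

13.842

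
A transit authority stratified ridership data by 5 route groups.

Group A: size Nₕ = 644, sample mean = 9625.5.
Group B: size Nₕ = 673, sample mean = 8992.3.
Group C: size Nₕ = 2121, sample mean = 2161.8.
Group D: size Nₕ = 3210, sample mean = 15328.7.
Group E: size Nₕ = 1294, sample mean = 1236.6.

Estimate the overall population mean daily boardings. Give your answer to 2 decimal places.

x̄_st = (Σ Nₕx̄ₕ) / (Σ Nₕ) = (644·9625.5 + 673·8992.3 + 2121·2161.8 + 3210·15328.7 + 1294·1236.6) / 7942
= 67641105.1 / 7942 = 8516.8856... → 8516.89.

8516.89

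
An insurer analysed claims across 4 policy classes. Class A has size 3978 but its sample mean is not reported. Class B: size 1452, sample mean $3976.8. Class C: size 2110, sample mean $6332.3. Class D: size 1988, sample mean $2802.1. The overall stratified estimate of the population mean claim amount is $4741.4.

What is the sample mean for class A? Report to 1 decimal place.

5145.8

Σ Nₕx̄ₕ = N·μ, so 3978·x̄_A = 9528·4741.4 − (1452·3976.8 + 2110·6332.3 + 1988·2802.1).
= 45176059.2 − 24706041.4 = 20470017.8.
x̄_A = 20470017.8 / 3978 = 5145.806... → 5145.8.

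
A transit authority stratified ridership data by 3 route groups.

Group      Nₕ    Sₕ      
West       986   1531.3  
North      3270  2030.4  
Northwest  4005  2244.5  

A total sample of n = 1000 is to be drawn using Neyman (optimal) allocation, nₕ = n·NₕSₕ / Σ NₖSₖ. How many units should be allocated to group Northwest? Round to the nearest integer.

Σ NₕSₕ = 986·1531.3 + 3270·2030.4 + 4005·2244.5 = 17138492.3.
Share for Northwest: 8989222.5/17138492.3 = 0.52450.
n_Northwest = 1000 × 0.52450 = 524.505... → 525.

525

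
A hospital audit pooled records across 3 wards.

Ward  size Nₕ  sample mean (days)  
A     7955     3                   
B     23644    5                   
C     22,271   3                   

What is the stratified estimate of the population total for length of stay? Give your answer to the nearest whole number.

Estimate total by summing Nₕ·x̄ₕ over strata.
7955·3 + 23644·5 + 22271·3 = 23865 + 118220 + 66813 = 208898.

208898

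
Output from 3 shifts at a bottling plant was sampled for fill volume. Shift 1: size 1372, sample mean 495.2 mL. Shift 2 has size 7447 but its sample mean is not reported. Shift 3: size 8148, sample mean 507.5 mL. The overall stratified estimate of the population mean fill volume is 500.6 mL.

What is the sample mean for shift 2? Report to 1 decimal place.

494.0

N = 1372 + 7447 + 8148 = 16967.
Overall total = μ·N = 500.6·16967 = 8493680.2.
Subtract the known strata: 1372·495.2 + 8148·507.5 = 4814524.4.
Remaining total for shift 2: 8493680.2 − 4814524.4 = 3679155.8.
Divide by its size: 3679155.8 / 7447 = 494.045... → 494.0.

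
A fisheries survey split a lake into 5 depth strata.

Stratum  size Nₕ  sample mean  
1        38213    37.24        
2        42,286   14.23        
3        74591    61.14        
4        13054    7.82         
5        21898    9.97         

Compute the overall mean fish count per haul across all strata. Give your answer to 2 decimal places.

36.34

x̄_st = (Σ Nₕx̄ₕ) / (Σ Nₕ) = (38213·37.24 + 42286·14.23 + 74591·61.14 + 13054·7.82 + 21898·9.97) / 190042
= 6905680.98 / 190042 = 36.3377... → 36.34.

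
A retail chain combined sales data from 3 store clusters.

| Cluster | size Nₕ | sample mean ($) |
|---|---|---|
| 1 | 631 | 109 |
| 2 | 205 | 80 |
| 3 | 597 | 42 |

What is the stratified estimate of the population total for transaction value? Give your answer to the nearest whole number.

Estimate total by summing Nₕ·x̄ₕ over strata.
631·109 + 205·80 + 597·42 = 68779 + 16400 + 25074 = 110253.

110253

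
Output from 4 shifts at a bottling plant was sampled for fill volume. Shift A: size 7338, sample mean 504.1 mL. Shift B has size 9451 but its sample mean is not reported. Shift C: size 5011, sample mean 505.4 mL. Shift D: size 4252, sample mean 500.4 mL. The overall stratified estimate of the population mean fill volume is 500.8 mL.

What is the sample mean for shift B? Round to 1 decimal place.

496.0

Σ Nₕx̄ₕ = N·μ, so 9451·x̄_B = 26052·500.8 − (7338·504.1 + 5011·505.4 + 4252·500.4).
= 13046841.6 − 8359346 = 4687495.6.
x̄_B = 4687495.6 / 9451 = 495.979... → 496.0.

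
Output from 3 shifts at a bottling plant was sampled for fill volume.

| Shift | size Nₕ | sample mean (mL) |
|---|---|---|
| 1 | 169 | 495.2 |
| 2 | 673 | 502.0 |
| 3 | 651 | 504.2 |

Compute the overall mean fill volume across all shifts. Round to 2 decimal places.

502.19

x̄_st = (Σ Nₕx̄ₕ) / (Σ Nₕ) = (169·495.2 + 673·502.0 + 651·504.2) / 1493
= 749769 / 1493 = 502.1896... → 502.19.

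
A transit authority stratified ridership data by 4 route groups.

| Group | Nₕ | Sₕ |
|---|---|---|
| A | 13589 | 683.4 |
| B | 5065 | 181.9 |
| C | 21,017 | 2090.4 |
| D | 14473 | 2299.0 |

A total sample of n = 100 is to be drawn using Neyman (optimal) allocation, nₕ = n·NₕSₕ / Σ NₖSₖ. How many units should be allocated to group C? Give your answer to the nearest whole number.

Σ NₕSₕ = 13589·683.4 + 5065·181.9 + 21017·2090.4 + 14473·2299.0 = 87415409.9.
Share for C: 43933936.8/87415409.9 = 0.50259.
n_C = 100 × 0.50259 = 50.259... → 50.

50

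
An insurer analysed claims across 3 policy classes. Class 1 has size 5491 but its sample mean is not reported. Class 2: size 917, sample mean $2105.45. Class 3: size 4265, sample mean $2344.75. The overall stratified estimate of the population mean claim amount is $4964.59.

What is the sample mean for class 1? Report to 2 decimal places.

Σ Nₕx̄ₕ = N·μ, so 5491·x̄_1 = 10673·4964.59 − (917·2105.45 + 4265·2344.75).
= 52987069.07 − 11931056.4 = 41056012.67.
x̄_1 = 41056012.67 / 5491 = 7476.9646... → 7476.96.

7476.96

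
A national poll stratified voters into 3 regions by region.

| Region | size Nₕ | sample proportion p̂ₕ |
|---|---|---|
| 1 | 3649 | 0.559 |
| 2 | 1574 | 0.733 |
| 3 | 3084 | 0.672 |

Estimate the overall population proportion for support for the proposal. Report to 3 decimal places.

N = 3649 + 1574 + 3084 = 8307.
Overall proportion = Σ (Nₕ/N)·p̂ₕ.
Σ Nₕp̂ₕ = 2039.791 + 1153.742 + 2072.448 = 5265.981.
5265.981 / 8307 = 0.63392... → 0.634.

0.634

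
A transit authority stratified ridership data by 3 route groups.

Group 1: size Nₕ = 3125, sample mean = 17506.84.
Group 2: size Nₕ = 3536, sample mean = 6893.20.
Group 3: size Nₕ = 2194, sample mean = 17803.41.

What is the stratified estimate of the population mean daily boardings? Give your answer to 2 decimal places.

13342.06

N = 8855; weights Wₕ = Nₕ/N = (0.3529, 0.3993, 0.2478).
x̄_st = Σ Wₕ·x̄ₕ = 0.3529·17506.84 + 0.3993·6893.20 + 0.2478·17803.41 ≈ 13342.0567...
→ 13342.06.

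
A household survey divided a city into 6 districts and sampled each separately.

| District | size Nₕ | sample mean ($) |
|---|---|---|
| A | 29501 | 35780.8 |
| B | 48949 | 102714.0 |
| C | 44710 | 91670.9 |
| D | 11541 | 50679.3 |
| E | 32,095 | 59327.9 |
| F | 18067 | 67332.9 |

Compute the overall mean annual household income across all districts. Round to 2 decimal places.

75122.90

x̄_st = (Σ Nₕx̄ₕ) / (Σ Nₕ) = (29501·35780.8 + 48949·102714.0 + 44710·91670.9 + 11541·50679.3 + 32095·59327.9 + 18067·67332.9) / 184863
= 13887445161.9 / 184863 = 75122.9027... → 75122.90.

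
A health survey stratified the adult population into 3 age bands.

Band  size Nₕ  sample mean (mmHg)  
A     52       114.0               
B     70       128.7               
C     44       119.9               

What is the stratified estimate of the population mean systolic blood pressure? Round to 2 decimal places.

121.76

x̄_st = (Σ Nₕx̄ₕ) / (Σ Nₕ) = (52·114.0 + 70·128.7 + 44·119.9) / 166
= 20212.6 / 166 = 121.7627... → 121.76.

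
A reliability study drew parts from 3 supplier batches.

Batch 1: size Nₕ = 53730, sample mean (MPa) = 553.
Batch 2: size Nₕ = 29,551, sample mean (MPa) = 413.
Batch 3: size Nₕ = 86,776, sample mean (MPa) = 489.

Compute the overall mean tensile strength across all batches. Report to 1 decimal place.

N = 170057; weights Wₕ = Nₕ/N = (0.3160, 0.1738, 0.5103).
x̄_st = Σ Wₕ·x̄ₕ = 0.3160·553 + 0.1738·413 + 0.5103·489 ≈ 496.014...
→ 496.0.

496.0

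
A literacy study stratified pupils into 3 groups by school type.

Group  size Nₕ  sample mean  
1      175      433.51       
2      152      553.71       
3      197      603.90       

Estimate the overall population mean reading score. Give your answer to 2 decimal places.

532.44

x̄_st = (Σ Nₕx̄ₕ) / (Σ Nₕ) = (175·433.51 + 152·553.71 + 197·603.90) / 524
= 278996.47 / 524 = 532.4360... → 532.44.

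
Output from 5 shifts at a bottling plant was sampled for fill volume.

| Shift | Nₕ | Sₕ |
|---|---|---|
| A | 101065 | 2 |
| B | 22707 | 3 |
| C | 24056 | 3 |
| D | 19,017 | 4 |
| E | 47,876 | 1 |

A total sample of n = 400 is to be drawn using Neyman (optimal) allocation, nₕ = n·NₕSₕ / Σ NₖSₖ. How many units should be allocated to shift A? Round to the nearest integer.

A: NₕSₕ = 101065·2 = 202130
B: NₕSₕ = 22707·3 = 68121
C: NₕSₕ = 24056·3 = 72168
D: NₕSₕ = 19017·4 = 76068
E: NₕSₕ = 47876·1 = 47876
Σ NₕSₕ = 466363.
n_A = 400·202130/466363 = 173.367... → 173.

173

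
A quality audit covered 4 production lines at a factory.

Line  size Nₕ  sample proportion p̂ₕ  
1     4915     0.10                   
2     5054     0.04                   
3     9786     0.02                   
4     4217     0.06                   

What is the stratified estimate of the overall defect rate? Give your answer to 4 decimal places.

0.0477

Wₕ = Nₕ/N with N = 23972: 0.2050, 0.2108, 0.4082, 0.1759.
p̂_st = 0.2050·0.10 + 0.2108·0.04 + 0.4082·0.02 + 0.1759·0.06 ≈ 0.047656... → 0.0477.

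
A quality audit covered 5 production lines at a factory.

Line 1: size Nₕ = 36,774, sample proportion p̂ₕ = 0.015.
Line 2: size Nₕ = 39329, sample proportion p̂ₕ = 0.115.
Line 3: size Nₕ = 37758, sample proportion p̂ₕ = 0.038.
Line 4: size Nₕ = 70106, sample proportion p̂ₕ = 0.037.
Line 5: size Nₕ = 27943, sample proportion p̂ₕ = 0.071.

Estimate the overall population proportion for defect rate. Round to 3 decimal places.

Wₕ = Nₕ/N with N = 211910: 0.1735, 0.1856, 0.1782, 0.3308, 0.1319.
p̂_st = 0.1735·0.015 + 0.1856·0.115 + 0.1782·0.038 + 0.3308·0.037 + 0.1319·0.071 ≈ 0.05232... → 0.052.

0.052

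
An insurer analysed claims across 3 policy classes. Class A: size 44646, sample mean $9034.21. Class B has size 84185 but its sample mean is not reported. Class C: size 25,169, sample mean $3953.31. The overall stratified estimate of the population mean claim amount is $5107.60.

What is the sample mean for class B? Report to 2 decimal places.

N = 44646 + 84185 + 25169 = 154000.
Overall total = μ·N = 5107.60·154000 = 786570400.
Subtract the known strata: 44646·9034.21 + 25169·3953.31 = 502842199.05.
Remaining total for class B: 786570400 − 502842199.05 = 283728200.95.
Divide by its size: 283728200.95 / 84185 = 3370.2940... → 3370.29.

3370.29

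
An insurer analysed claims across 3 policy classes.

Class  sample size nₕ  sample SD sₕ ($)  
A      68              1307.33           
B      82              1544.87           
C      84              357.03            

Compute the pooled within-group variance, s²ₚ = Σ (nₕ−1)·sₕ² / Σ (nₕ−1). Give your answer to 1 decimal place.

1378385.4

Degrees of freedom: 67 + 81 + 83 = 231.
Σ(nₕ−1)sₕ² = 67·1709111.7289 + 81·2386623.3169 + 83·127470.4209 = 318407019.4399.
s²ₚ = 318407019.4399 / 231 = 1378385.366... → 1378385.4.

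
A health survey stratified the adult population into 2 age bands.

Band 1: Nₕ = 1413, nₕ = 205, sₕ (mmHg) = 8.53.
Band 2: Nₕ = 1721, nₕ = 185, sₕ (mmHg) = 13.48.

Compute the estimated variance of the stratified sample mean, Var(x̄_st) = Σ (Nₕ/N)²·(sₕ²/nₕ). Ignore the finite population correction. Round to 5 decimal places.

N = 3134; Wₕ = Nₕ/N.
band 1: (1413/3134)²·8.53²/205 = 0.07214904
band 2: (1721/3134)²·13.48²/185 = 0.29619097
Sum = 0.36834001 → 0.36834.

0.36834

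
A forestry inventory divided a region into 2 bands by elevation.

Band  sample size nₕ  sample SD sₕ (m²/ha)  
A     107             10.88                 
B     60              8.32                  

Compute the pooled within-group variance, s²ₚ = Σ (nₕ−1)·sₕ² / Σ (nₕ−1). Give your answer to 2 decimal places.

A: (107−1)·10.88² = 106·118.3744 = 12547.6864
B: (60−1)·8.32² = 59·69.2224 = 4084.1216
Numerator = 16631.808; denominator = Σ(nₕ−1) = 165.
s²ₚ = 16631.808/165 = 100.7988... → 100.80.

100.80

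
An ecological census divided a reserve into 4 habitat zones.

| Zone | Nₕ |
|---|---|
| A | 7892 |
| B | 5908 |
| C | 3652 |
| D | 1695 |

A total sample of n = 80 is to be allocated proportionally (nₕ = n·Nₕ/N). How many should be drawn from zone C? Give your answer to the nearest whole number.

15

Share of zone C = 3652/19147 = 0.19073.
Allocate 80 × 0.19073 = 15.259... → 15.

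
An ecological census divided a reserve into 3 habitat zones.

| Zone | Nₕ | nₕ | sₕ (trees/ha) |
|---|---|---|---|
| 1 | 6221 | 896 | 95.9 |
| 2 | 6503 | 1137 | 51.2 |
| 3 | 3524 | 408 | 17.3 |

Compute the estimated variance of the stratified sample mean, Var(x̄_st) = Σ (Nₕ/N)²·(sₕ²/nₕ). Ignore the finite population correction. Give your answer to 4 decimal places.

N = 16248; Wₕ = Nₕ/N.
zone 1: (6221/16248)²·95.9²/896 = 1.5046995
zone 2: (6503/16248)²·51.2²/1137 = 0.3693237
zone 3: (3524/16248)²·17.3²/408 = 0.0345067
Sum = 1.9085300 → 1.9085.

1.9085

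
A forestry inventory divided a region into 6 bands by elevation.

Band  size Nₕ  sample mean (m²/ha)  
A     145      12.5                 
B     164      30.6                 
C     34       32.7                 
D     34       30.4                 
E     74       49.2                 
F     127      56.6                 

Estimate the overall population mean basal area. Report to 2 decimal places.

N = 578; weights Wₕ = Nₕ/N = (0.2509, 0.2837, 0.0588, 0.0588, 0.1280, 0.2197).
x̄_st = Σ Wₕ·x̄ₕ = 0.2509·12.5 + 0.2837·30.6 + 0.0588·32.7 + 0.0588·30.4 + 0.1280·49.2 + 0.2197·56.6 ≈ 34.2652...
→ 34.27.

34.27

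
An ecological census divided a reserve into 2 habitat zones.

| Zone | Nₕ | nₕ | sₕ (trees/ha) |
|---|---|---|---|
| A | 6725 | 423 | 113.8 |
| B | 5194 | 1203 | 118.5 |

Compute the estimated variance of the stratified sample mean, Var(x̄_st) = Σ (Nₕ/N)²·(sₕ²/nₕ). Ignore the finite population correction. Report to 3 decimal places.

11.963

N = 11919. Term for each stratum: Wₕ²sₕ²/nₕ.
Var(x̄_st) = 9.746509 + 2.216641 = 11.963150 → 11.963.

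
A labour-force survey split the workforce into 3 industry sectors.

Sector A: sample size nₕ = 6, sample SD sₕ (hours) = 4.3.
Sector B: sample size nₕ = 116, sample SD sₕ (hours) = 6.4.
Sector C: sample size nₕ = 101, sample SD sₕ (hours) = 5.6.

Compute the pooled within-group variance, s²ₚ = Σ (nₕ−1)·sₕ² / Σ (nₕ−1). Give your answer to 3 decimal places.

Degrees of freedom: 5 + 115 + 100 = 220.
Σ(nₕ−1)sₕ² = 5·18.49 + 115·40.96 + 100·31.36 = 7938.85.
s²ₚ = 7938.85 / 220 = 36.08568... → 36.086.

36.086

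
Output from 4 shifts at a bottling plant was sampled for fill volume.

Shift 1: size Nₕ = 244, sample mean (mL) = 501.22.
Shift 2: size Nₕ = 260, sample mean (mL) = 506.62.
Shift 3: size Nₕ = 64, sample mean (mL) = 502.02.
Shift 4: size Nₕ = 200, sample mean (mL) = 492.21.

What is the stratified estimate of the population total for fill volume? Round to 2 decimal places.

384590.16

Population total = Σ Nₕ·x̄ₕ (each stratum's size times its mean).
244·501.22 + 260·506.62 + 64·502.02 + 200·492.21 = 122297.68 + 131721.2 + 32129.28 + 98442 = 384590.16.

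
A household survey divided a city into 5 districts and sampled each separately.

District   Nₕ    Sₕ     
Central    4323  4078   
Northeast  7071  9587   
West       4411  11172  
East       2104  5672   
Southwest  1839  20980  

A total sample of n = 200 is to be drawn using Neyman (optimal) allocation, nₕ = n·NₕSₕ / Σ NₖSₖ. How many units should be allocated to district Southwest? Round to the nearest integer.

42

Σ NₕSₕ = 4323·4078 + 7071·9587 + 4411·11172 + 2104·5672 + 1839·20980 = 185214671.
Share for Southwest: 38582220/185214671 = 0.20831.
n_Southwest = 200 × 0.20831 = 41.662... → 42.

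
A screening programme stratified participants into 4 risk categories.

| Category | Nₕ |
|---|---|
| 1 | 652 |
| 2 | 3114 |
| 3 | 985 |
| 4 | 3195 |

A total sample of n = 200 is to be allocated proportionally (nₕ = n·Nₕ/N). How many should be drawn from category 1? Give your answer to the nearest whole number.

Share of category 1 = 652/7946 = 0.08205.
Allocate 200 × 0.08205 = 16.411... → 16.

16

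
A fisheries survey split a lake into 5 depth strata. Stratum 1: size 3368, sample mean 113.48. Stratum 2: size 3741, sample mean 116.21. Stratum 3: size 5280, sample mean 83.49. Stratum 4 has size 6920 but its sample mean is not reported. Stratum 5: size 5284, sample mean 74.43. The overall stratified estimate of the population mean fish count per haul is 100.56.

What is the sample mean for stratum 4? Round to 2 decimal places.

118.79

Σ Nₕx̄ₕ = N·μ, so 6920·x̄_4 = 24593·100.56 − (3368·113.48 + 3741·116.21 + 5280·83.49 + 5284·74.43).
= 2473072.08 − 1651057.57 = 822014.51.
x̄_4 = 822014.51 / 6920 = 118.7882... → 118.79.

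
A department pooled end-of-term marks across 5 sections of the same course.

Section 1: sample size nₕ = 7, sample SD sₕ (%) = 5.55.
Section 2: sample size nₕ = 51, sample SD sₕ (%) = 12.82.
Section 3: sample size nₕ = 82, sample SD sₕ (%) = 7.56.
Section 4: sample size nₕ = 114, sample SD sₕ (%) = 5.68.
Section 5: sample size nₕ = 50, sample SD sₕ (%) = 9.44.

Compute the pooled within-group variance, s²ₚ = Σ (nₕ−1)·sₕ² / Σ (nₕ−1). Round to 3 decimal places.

1: (7−1)·5.55² = 6·30.8025 = 184.815
2: (51−1)·12.82² = 50·164.3524 = 8217.62
3: (82−1)·7.56² = 81·57.1536 = 4629.4416
4: (114−1)·5.68² = 113·32.2624 = 3645.6512
5: (50−1)·9.44² = 49·89.1136 = 4366.5664
Numerator = 21044.0942; denominator = Σ(nₕ−1) = 299.
s²ₚ = 21044.0942/299 = 70.38159... → 70.382.

70.382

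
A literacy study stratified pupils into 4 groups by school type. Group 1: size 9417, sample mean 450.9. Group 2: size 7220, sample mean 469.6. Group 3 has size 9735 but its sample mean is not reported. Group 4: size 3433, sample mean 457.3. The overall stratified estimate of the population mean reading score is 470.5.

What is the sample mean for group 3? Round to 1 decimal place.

494.8

N = 9417 + 7220 + 9735 + 3433 = 29805.
Overall total = μ·N = 470.5·29805 = 14023252.5.
Subtract the known strata: 9417·450.9 + 7220·469.6 + 3433·457.3 = 9206548.2.
Remaining total for group 3: 14023252.5 − 9206548.2 = 4816704.3.
Divide by its size: 4816704.3 / 9735 = 494.782... → 494.8.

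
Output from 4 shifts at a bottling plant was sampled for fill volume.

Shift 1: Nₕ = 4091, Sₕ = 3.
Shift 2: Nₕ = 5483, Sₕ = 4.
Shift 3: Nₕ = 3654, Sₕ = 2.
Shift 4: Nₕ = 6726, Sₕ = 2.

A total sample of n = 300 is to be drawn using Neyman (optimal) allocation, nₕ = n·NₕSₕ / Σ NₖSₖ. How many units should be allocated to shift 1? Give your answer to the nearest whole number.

Σ NₕSₕ = 4091·3 + 5483·4 + 3654·2 + 6726·2 = 54965.
Share for 1: 12273/54965 = 0.22329.
n_1 = 300 × 0.22329 = 66.986... → 67.

67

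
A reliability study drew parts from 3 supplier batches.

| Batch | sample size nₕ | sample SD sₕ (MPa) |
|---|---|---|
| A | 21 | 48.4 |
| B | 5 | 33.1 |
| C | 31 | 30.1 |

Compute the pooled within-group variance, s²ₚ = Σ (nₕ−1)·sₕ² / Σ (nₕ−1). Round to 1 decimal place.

1452.1

Degrees of freedom: 20 + 4 + 30 = 54.
Σ(nₕ−1)sₕ² = 20·2342.56 + 4·1095.61 + 30·906.01 = 78413.94.
s²ₚ = 78413.94 / 54 = 1452.11 → 1452.1.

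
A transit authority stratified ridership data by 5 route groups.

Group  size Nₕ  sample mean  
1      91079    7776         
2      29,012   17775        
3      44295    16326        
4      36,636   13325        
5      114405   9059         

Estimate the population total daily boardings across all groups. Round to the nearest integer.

Population total = Σ Nₕ·x̄ₕ (each stratum's size times its mean).
91079·7776 + 29012·17775 + 44295·16326 + 36636·13325 + 114405·9059 = 708230304 + 515688300 + 723160170 + 488174700 + 1036394895 = 3471648369.

3471648369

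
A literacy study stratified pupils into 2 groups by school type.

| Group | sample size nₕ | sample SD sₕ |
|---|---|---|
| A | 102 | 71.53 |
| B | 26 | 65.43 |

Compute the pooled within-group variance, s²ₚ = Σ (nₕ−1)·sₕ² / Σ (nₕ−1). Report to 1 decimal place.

4950.8

A: (102−1)·71.53² = 101·5116.5409 = 516770.6309
B: (26−1)·65.43² = 25·4281.0849 = 107027.1225
Numerator = 623797.7534; denominator = Σ(nₕ−1) = 126.
s²ₚ = 623797.7534/126 = 4950.776... → 4950.8.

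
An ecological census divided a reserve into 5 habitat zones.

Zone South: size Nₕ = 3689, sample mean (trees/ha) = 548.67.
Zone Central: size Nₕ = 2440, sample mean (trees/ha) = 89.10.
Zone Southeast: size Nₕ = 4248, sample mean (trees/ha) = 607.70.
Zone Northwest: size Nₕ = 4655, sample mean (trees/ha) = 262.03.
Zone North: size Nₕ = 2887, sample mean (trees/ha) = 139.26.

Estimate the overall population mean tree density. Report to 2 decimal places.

N = 17919; weights Wₕ = Nₕ/N = (0.2059, 0.1362, 0.2371, 0.2598, 0.1611).
x̄_st = Σ Wₕ·x̄ₕ = 0.2059·548.67 + 0.1362·89.10 + 0.2371·607.70 + 0.2598·262.03 + 0.1611·139.26 ≈ 359.6602...
→ 359.66.

359.66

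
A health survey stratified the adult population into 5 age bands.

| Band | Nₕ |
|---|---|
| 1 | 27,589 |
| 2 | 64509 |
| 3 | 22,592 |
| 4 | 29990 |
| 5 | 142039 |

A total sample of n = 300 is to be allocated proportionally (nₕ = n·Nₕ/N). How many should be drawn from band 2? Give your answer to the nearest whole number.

Share of band 2 = 64509/286719 = 0.22499.
Allocate 300 × 0.22499 = 67.497... → 67.

67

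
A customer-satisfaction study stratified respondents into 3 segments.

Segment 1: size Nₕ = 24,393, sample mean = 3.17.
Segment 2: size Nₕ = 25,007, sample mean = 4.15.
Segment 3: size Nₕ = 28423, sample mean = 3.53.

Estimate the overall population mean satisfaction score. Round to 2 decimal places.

x̄_st = (Σ Nₕx̄ₕ) / (Σ Nₕ) = (24393·3.17 + 25007·4.15 + 28423·3.53) / 77823
= 281438.05 / 77823 = 3.6164... → 3.62.

3.62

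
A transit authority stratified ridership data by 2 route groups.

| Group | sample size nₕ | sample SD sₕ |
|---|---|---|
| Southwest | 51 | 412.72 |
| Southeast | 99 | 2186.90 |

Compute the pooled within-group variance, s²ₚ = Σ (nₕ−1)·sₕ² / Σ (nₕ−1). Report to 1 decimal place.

Degrees of freedom: 50 + 98 = 148.
Σ(nₕ−1)sₕ² = 50·170337.7984 + 98·4782531.61 = 477204987.7.
s²ₚ = 477204987.7 / 148 = 3224358.025 → 3224358.0.

3224358.0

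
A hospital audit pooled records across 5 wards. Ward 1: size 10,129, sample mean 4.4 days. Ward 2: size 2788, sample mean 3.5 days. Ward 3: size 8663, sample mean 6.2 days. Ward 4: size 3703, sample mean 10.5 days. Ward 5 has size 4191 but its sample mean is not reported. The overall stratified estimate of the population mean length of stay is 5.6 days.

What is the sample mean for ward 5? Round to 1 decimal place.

4.3

N = 10129 + 2788 + 8663 + 3703 + 4191 = 29474.
Overall total = μ·N = 5.6·29474 = 165054.4.
Subtract the known strata: 10129·4.4 + 2788·3.5 + 8663·6.2 + 3703·10.5 = 146917.7.
Remaining total for ward 5: 165054.4 − 146917.7 = 18136.7.
Divide by its size: 18136.7 / 4191 = 4.328... → 4.3.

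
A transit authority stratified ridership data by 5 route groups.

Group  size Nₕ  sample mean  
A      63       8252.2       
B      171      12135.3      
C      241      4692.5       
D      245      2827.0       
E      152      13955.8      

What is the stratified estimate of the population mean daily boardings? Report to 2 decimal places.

N = 872; weights Wₕ = Nₕ/N = (0.0722, 0.1961, 0.2764, 0.2810, 0.1743).
x̄_st = Σ Wₕ·x̄ₕ = 0.0722·8252.2 + 0.1961·12135.3 + 0.2764·4692.5 + 0.2810·2827.0 + 0.1743·13955.8 ≈ 7499.7867...
→ 7499.79.

7499.79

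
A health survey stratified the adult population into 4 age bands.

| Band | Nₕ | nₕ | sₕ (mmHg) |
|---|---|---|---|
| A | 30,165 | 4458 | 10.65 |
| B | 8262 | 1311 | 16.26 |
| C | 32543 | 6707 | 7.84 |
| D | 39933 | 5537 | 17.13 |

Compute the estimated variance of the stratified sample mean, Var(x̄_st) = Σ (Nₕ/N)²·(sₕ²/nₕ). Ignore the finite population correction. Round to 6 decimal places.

0.010662

N = 110903; Wₕ = Nₕ/N.
band A: (30165/110903)²·10.65²/4458 = 0.001882258
band B: (8262/110903)²·16.26²/1311 = 0.001119237
band C: (32543/110903)²·7.84²/6707 = 0.000789101
band D: (39933/110903)²·17.13²/5537 = 0.006870961
Sum = 0.010661557 → 0.010662.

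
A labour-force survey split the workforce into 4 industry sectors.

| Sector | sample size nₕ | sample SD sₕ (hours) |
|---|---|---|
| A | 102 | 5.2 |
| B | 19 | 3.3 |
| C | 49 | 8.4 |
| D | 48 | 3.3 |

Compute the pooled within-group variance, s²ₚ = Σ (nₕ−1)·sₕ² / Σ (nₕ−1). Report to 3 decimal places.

31.896

A: (102−1)·5.2² = 101·27.04 = 2731.04
B: (19−1)·3.3² = 18·10.89 = 196.02
C: (49−1)·8.4² = 48·70.56 = 3386.88
D: (48−1)·3.3² = 47·10.89 = 511.83
Numerator = 6825.77; denominator = Σ(nₕ−1) = 214.
s²ₚ = 6825.77/214 = 31.89612... → 31.896.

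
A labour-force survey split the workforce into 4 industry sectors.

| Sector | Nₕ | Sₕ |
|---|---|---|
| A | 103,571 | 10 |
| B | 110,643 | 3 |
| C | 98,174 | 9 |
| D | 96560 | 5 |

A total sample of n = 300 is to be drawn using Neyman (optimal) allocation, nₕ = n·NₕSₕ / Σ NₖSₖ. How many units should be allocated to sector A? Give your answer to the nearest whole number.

Σ NₕSₕ = 103571·10 + 110643·3 + 98174·9 + 96560·5 = 2734005.
Share for A: 1035710/2734005 = 0.37883.
n_A = 300 × 0.37883 = 113.648... → 114.

114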